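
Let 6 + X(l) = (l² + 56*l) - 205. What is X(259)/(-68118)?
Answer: -40687/34059 ≈ -1.1946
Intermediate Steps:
X(l) = -211 + l² + 56*l (X(l) = -6 + ((l² + 56*l) - 205) = -6 + (-205 + l² + 56*l) = -211 + l² + 56*l)
X(259)/(-68118) = (-211 + 259² + 56*259)/(-68118) = (-211 + 67081 + 14504)*(-1/68118) = 81374*(-1/68118) = -40687/34059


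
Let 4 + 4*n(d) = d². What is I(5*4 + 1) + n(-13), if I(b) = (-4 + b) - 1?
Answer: 229/4 ≈ 57.250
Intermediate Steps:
I(b) = -5 + b
n(d) = -1 + d²/4
I(5*4 + 1) + n(-13) = (-5 + (5*4 + 1)) + (-1 + (¼)*(-13)²) = (-5 + (20 + 1)) + (-1 + (¼)*169) = (-5 + 21) + (-1 + 169/4) = 16 + 165/4 = 229/4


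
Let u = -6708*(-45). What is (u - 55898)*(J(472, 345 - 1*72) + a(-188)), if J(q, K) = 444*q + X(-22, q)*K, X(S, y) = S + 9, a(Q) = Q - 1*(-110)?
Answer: 50653660242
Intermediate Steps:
a(Q) = 110 + Q (a(Q) = Q + 110 = 110 + Q)
X(S, y) = 9 + S
J(q, K) = -13*K + 444*q (J(q, K) = 444*q + (9 - 22)*K = 444*q - 13*K = -13*K + 444*q)
u = 301860
(u - 55898)*(J(472, 345 - 1*72) + a(-188)) = (301860 - 55898)*((-13*(345 - 1*72) + 444*472) + (110 - 188)) = 245962*((-13*(345 - 72) + 209568) - 78) = 245962*((-13*273 + 209568) - 78) = 245962*((-3549 + 209568) - 78) = 245962*(206019 - 78) = 245962*205941 = 50653660242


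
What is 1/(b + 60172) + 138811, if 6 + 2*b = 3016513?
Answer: 435429424163/3136851 ≈ 1.3881e+5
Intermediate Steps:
b = 3016507/2 (b = -3 + (½)*3016513 = -3 + 3016513/2 = 3016507/2 ≈ 1.5083e+6)
1/(b + 60172) + 138811 = 1/(3016507/2 + 60172) + 138811 = 1/(3136851/2) + 138811 = 2/3136851 + 138811 = 435429424163/3136851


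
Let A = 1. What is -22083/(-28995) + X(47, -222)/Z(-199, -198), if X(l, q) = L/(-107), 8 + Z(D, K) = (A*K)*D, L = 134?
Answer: 15513241464/20369751035 ≈ 0.76158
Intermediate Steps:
Z(D, K) = -8 + D*K (Z(D, K) = -8 + (1*K)*D = -8 + K*D = -8 + D*K)
X(l, q) = -134/107 (X(l, q) = 134/(-107) = 134*(-1/107) = -134/107)
-22083/(-28995) + X(47, -222)/Z(-199, -198) = -22083/(-28995) - 134/(107*(-8 - 199*(-198))) = -22083*(-1/28995) - 134/(107*(-8 + 39402)) = 7361/9665 - 134/107/39394 = 7361/9665 - 134/107*1/39394 = 7361/9665 - 67/2107579 = 15513241464/20369751035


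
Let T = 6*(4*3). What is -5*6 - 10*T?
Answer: -750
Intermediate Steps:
T = 72 (T = 6*12 = 72)
-5*6 - 10*T = -5*6 - 10*72 = -30 - 720 = -750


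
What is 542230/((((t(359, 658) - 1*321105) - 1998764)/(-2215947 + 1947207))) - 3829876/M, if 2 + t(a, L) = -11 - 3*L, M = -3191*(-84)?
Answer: 135590908972913/2160970728 ≈ 62745.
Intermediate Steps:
M = 268044
t(a, L) = -13 - 3*L (t(a, L) = -2 + (-11 - 3*L) = -13 - 3*L)
542230/((((t(359, 658) - 1*321105) - 1998764)/(-2215947 + 1947207))) - 3829876/M = 542230/(((((-13 - 3*658) - 1*321105) - 1998764)/(-2215947 + 1947207))) - 3829876/268044 = 542230/(((((-13 - 1974) - 321105) - 1998764)/(-268740))) - 3829876*1/268044 = 542230/((((-1987 - 321105) - 1998764)*(-1/268740))) - 957469/67011 = 542230/(((-323092 - 1998764)*(-1/268740))) - 957469/67011 = 542230/((-2321856*(-1/268740))) - 957469/67011 = 542230/(64496/7465) - 957469/67011 = 542230*(7465/64496) - 957469/67011 = 2023873475/32248 - 957469/67011 = 135590908972913/2160970728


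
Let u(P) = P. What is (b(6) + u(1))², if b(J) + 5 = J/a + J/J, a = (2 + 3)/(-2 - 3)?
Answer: 81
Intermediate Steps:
a = -1 (a = 5/(-5) = 5*(-⅕) = -1)
b(J) = -4 - J (b(J) = -5 + (J/(-1) + J/J) = -5 + (J*(-1) + 1) = -5 + (-J + 1) = -5 + (1 - J) = -4 - J)
(b(6) + u(1))² = ((-4 - 1*6) + 1)² = ((-4 - 6) + 1)² = (-10 + 1)² = (-9)² = 81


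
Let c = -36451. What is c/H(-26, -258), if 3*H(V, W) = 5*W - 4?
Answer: 109353/1294 ≈ 84.508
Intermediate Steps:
H(V, W) = -4/3 + 5*W/3 (H(V, W) = (5*W - 4)/3 = (-4 + 5*W)/3 = -4/3 + 5*W/3)
c/H(-26, -258) = -36451/(-4/3 + (5/3)*(-258)) = -36451/(-4/3 - 430) = -36451/(-1294/3) = -36451*(-3/1294) = 109353/1294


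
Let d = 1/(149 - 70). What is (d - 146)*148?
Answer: -1706884/79 ≈ -21606.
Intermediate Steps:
d = 1/79 ≈ 0.012658
(d - 146)*148 = (1/79 - 146)*148 = -11533/79*148 = -1706884/79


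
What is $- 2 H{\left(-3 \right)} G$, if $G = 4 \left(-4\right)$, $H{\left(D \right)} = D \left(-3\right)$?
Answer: $288$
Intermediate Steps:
$H{\left(D \right)} = - 3 D$
$G = -16$
$- 2 H{\left(-3 \right)} G = - 2 \left(\left(-3\right) \left(-3\right)\right) \left(-16\right) = \left(-2\right) 9 \left(-16\right) = \left(-18\right) \left(-16\right) = 288$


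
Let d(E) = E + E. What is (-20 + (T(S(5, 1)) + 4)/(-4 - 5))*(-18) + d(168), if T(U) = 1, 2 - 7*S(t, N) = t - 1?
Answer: 706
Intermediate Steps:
S(t, N) = 3/7 - t/7 (S(t, N) = 2/7 - (t - 1)/7 = 2/7 - (-1 + t)/7 = 2/7 + (1/7 - t/7) = 3/7 - t/7)
d(E) = 2*E
(-20 + (T(S(5, 1)) + 4)/(-4 - 5))*(-18) + d(168) = (-20 + (1 + 4)/(-4 - 5))*(-18) + 2*168 = (-20 + 5/(-9))*(-18) + 336 = (-20 + 5*(-1/9))*(-18) + 336 = (-20 - 5/9)*(-18) + 336 = -185/9*(-18) + 336 = 370 + 336 = 706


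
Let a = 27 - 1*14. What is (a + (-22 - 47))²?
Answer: 3136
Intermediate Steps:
a = 13 (a = 27 - 14 = 13)
(a + (-22 - 47))² = (13 + (-22 - 47))² = (13 - 69)² = (-56)² = 3136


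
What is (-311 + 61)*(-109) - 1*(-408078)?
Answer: 435328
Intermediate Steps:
(-311 + 61)*(-109) - 1*(-408078) = -250*(-109) + 408078 = 27250 + 408078 = 435328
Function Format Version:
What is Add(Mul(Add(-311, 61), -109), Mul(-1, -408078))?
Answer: 435328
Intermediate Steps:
Add(Mul(Add(-311, 61), -109), Mul(-1, -408078)) = Add(Mul(-250, -109), 408078) = Add(27250, 408078) = 435328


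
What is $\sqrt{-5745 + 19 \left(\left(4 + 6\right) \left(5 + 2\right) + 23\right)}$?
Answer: $3 i \sqrt{442} \approx 63.071 i$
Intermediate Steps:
$\sqrt{-5745 + 19 \left(\left(4 + 6\right) \left(5 + 2\right) + 23\right)} = \sqrt{-5745 + 19 \left(10 \cdot 7 + 23\right)} = \sqrt{-5745 + 19 \left(70 + 23\right)} = \sqrt{-5745 + 19 \cdot 93} = \sqrt{-5745 + 1767} = \sqrt{-3978} = 3 i \sqrt{442}$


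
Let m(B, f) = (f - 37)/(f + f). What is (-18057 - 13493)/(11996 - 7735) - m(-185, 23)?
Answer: -695823/98003 ≈ -7.1000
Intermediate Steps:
m(B, f) = (-37 + f)/(2*f) (m(B, f) = (-37 + f)/((2*f)) = (-37 + f)*(1/(2*f)) = (-37 + f)/(2*f))
(-18057 - 13493)/(11996 - 7735) - m(-185, 23) = (-18057 - 13493)/(11996 - 7735) - (-37 + 23)/(2*23) = -31550/4261 - (-14)/(2*23) = -31550*1/4261 - 1*(-7/23) = -31550/4261 + 7/23 = -695823/98003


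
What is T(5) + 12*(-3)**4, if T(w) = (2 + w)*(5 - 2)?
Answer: 993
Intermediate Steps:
T(w) = 6 + 3*w (T(w) = (2 + w)*3 = 6 + 3*w)
T(5) + 12*(-3)**4 = (6 + 3*5) + 12*(-3)**4 = (6 + 15) + 12*81 = 21 + 972 = 993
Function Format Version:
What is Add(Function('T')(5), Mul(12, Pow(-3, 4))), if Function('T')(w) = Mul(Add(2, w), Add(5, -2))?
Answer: 993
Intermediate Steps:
Function('T')(w) = Add(6, Mul(3, w)) (Function('T')(w) = Mul(Add(2, w), 3) = Add(6, Mul(3, w)))
Add(Function('T')(5), Mul(12, Pow(-3, 4))) = Add(Add(6, Mul(3, 5)), Mul(12, Pow(-3, 4))) = Add(Add(6, 15), Mul(12, 81)) = Add(21, 972) = 993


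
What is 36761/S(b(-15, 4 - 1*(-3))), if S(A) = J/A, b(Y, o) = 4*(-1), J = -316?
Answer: 36761/79 ≈ 465.33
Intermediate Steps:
b(Y, o) = -4
S(A) = -316/A
36761/S(b(-15, 4 - 1*(-3))) = 36761/((-316/(-4))) = 36761/((-316*(-¼))) = 36761/79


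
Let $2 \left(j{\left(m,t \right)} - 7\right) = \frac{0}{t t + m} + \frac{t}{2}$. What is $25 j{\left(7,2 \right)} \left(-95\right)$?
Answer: $- \frac{35625}{2} \approx -17813.0$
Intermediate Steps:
$j{\left(m,t \right)} = 7 + \frac{t}{4}$ ($j{\left(m,t \right)} = 7 + \frac{\frac{0}{t t + m} + \frac{t}{2}}{2} = 7 + \frac{\frac{0}{t^{2} + m} + t \frac{1}{2}}{2} = 7 + \frac{\frac{0}{m + t^{2}} + \frac{t}{2}}{2} = 7 + \frac{0 + \frac{t}{2}}{2} = 7 + \frac{\frac{1}{2} t}{2} = 7 + \frac{t}{4}$)
$25 j{\left(7,2 \right)} \left(-95\right) = 25 \left(7 + \frac{1}{4} \cdot 2\right) \left(-95\right) = 25 \left(7 + \frac{1}{2}\right) \left(-95\right) = 25 \cdot \frac{15}{2} \left(-95\right) = \frac{375}{2} \left(-95\right) = - \frac{35625}{2}$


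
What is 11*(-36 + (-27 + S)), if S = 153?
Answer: 990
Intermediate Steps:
11*(-36 + (-27 + S)) = 11*(-36 + (-27 + 153)) = 11*(-36 + 126) = 11*90 = 990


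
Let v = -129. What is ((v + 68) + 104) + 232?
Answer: 275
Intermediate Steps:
((v + 68) + 104) + 232 = ((-129 + 68) + 104) + 232 = (-61 + 104) + 232 = 43 + 232 = 275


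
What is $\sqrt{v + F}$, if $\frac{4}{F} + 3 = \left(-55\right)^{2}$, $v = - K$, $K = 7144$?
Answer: $\frac{3 i \sqrt{1812290378}}{1511} \approx 84.522 i$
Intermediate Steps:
$v = -7144$ ($v = \left(-1\right) 7144 = -7144$)
$F = \frac{2}{1511}$ ($F = \frac{4}{-3 + \left(-55\right)^{2}} = \frac{4}{-3 + 3025} = \frac{4}{3022} = 4 \cdot \frac{1}{3022} = \frac{2}{1511} \approx 0.0013236$)
$\sqrt{v + F} = \sqrt{-7144 + \frac{2}{1511}} = \sqrt{- \frac{10794582}{1511}} = \frac{3 i \sqrt{1812290378}}{1511}$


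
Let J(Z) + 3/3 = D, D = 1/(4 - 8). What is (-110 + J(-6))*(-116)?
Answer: 12905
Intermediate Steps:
D = -¼ (D = 1/(-4) = -¼ ≈ -0.25000)
J(Z) = -5/4 (J(Z) = -1 - ¼ = -5/4)
(-110 + J(-6))*(-116) = (-110 - 5/4)*(-116) = -445/4*(-116) = 12905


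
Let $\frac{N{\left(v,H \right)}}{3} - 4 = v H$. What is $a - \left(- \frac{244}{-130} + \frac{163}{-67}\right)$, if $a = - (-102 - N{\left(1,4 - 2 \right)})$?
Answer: $\frac{525021}{4355} \approx 120.56$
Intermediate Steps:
$N{\left(v,H \right)} = 12 + 3 H v$ ($N{\left(v,H \right)} = 12 + 3 v H = 12 + 3 H v$)
$a = 120$ ($a = - (-102 - \left(12 + 3 \left(4 - 2\right) 1\right)) = - (-102 - \left(12 + 3 \cdot 2 \cdot 1\right)) = - (-102 - \left(12 + 6\right)) = - (-102 - 18) = \left(-1\right) \left(-120\right) = 120$)
$a - \left(- \frac{244}{-130} + \frac{163}{-67}\right) = 120 - \left(- \frac{244}{-130} + \frac{163}{-67}\right) = 120 - \left(\left(-244\right) \left(- \frac{1}{130}\right) + 163 \left(- \frac{1}{67}\right)\right) = 120 - \left(\frac{122}{65} - \frac{163}{67}\right) = 120 - - \frac{2421}{4355} = 120 + \frac{2421}{4355} = \frac{525021}{4355}$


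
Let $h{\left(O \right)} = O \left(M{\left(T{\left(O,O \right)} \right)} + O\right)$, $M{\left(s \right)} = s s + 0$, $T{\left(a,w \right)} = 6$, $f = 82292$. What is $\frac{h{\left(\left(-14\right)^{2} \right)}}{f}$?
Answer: $\frac{1624}{2939} \approx 0.55257$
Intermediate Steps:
$M{\left(s \right)} = s^{2}$ ($M{\left(s \right)} = s^{2} + 0 = s^{2}$)
$h{\left(O \right)} = O \left(36 + O\right)$ ($h{\left(O \right)} = O \left(6^{2} + O\right) = O \left(36 + O\right)$)
$\frac{h{\left(\left(-14\right)^{2} \right)}}{f} = \frac{\left(-14\right)^{2} \left(36 + \left(-14\right)^{2}\right)}{82292} = 196 \left(36 + 196\right) \frac{1}{82292} = 196 \cdot 232 \cdot \frac{1}{82292} = 45472 \cdot \frac{1}{82292} = \frac{1624}{2939}$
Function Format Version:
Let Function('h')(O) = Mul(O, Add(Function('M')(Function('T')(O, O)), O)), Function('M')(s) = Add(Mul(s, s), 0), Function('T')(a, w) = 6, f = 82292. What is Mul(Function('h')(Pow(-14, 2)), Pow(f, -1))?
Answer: Rational(1624, 2939) ≈ 0.55257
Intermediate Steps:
Function('M')(s) = Pow(s, 2) (Function('M')(s) = Add(Pow(s, 2), 0) = Pow(s, 2))
Function('h')(O) = Mul(O, Add(36, O)) (Function('h')(O) = Mul(O, Add(Pow(6, 2), O)) = Mul(O, Add(36, O)))
Mul(Function('h')(Pow(-14, 2)), Pow(f, -1)) = Mul(Mul(Pow(-14, 2), Add(36, Pow(-14, 2))), Pow(82292, -1)) = Mul(Mul(196, Add(36, 196)), Rational(1, 82292)) = Mul(Mul(196, 232), Rational(1, 82292)) = Mul(45472, Rational(1, 82292)) = Rational(1624, 2939)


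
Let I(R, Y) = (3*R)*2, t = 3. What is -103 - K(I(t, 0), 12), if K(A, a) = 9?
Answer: -112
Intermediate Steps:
I(R, Y) = 6*R
-103 - K(I(t, 0), 12) = -103 - 1*9 = -103 - 9 = -112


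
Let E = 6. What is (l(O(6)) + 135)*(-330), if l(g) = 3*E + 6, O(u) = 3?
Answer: -52470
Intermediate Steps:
l(g) = 24 (l(g) = 3*6 + 6 = 18 + 6 = 24)
(l(O(6)) + 135)*(-330) = (24 + 135)*(-330) = 159*(-330) = -52470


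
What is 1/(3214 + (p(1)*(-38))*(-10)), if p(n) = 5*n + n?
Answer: 1/5494 ≈ 0.00018202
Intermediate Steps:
p(n) = 6*n
1/(3214 + (p(1)*(-38))*(-10)) = 1/(3214 + ((6*1)*(-38))*(-10)) = 1/(3214 + (6*(-38))*(-10)) = 1/(3214 - 228*(-10)) = 1/(3214 + 2280) = 1/5494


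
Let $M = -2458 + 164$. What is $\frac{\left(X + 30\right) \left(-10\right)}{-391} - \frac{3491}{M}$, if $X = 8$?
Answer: $\frac{2236701}{896954} \approx 2.4937$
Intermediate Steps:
$M = -2294$
$\frac{\left(X + 30\right) \left(-10\right)}{-391} - \frac{3491}{M} = \frac{\left(8 + 30\right) \left(-10\right)}{-391} - \frac{3491}{-2294} = 38 \left(-10\right) \left(- \frac{1}{391}\right) - - \frac{3491}{2294} = \left(-380\right) \left(- \frac{1}{391}\right) + \frac{3491}{2294} = \frac{380}{391} + \frac{3491}{2294} = \frac{2236701}{896954}$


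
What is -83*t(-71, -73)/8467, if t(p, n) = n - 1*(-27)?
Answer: 3818/8467 ≈ 0.45093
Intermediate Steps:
t(p, n) = 27 + n (t(p, n) = n + 27 = 27 + n)
-83*t(-71, -73)/8467 = -83*(27 - 73)/8467 = -(-3818)/8467 = -83*(-46/8467) = 3818/8467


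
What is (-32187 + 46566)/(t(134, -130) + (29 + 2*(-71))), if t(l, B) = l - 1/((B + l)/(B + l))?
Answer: 14379/20 ≈ 718.95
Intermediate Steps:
t(l, B) = -1 + l (t(l, B) = l - 1/1 = l - 1*1 = l - 1 = -1 + l)
(-32187 + 46566)/(t(134, -130) + (29 + 2*(-71))) = (-32187 + 46566)/((-1 + 134) + (29 + 2*(-71))) = 14379/(133 + (29 - 142)) = 14379/(133 - 113) = 14379/20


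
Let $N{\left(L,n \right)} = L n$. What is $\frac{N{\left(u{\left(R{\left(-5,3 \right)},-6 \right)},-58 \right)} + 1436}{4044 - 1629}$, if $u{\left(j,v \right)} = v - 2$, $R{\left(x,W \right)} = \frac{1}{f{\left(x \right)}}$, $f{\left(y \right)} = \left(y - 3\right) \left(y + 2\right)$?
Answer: $\frac{380}{483} \approx 0.78675$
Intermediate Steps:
$f{\left(y \right)} = \left(-3 + y\right) \left(2 + y\right)$
$R{\left(x,W \right)} = \frac{1}{-6 + x^{2} - x}$
$u{\left(j,v \right)} = -2 + v$
$\frac{N{\left(u{\left(R{\left(-5,3 \right)},-6 \right)},-58 \right)} + 1436}{4044 - 1629} = \frac{\left(-2 - 6\right) \left(-58\right) + 1436}{4044 - 1629} = \frac{\left(-8\right) \left(-58\right) + 1436}{2415} = \left(464 + 1436\right) \frac{1}{2415} = 1900 \cdot \frac{1}{2415} = \frac{380}{483}$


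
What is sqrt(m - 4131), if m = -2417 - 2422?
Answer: I*sqrt(8970) ≈ 94.71*I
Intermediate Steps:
m = -4839
sqrt(m - 4131) = sqrt(-4839 - 4131) = sqrt(-8970) = I*sqrt(8970)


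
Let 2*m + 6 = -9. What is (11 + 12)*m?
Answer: -345/2 ≈ -172.50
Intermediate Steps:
m = -15/2 (m = -3 + (1/2)*(-9) = -3 - 9/2 = -15/2 ≈ -7.5000)
(11 + 12)*m = (11 + 12)*(-15/2) = 23*(-15/2) = -345/2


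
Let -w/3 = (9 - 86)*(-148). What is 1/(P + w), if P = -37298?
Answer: -1/71486 ≈ -1.3989e-5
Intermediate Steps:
w = -34188 (w = -3*(9 - 86)*(-148) = -(-231)*(-148) = -3*11396 = -34188)
1/(P + w) = 1/(-37298 - 34188) = 1/(-71486) = -1/71486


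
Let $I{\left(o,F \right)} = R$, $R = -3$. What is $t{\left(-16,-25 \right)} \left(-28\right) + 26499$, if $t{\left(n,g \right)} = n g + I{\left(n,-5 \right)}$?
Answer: $15383$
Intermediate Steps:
$I{\left(o,F \right)} = -3$
$t{\left(n,g \right)} = -3 + g n$ ($t{\left(n,g \right)} = n g - 3 = g n - 3 = -3 + g n$)
$t{\left(-16,-25 \right)} \left(-28\right) + 26499 = \left(-3 - -400\right) \left(-28\right) + 26499 = \left(-3 + 400\right) \left(-28\right) + 26499 = 397 \left(-28\right) + 26499 = -11116 + 26499 = 15383$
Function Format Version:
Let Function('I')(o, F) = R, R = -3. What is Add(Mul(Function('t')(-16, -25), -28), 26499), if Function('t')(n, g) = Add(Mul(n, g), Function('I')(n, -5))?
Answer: 15383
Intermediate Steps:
Function('I')(o, F) = -3
Function('t')(n, g) = Add(-3, Mul(g, n)) (Function('t')(n, g) = Add(Mul(n, g), -3) = Add(Mul(g, n), -3) = Add(-3, Mul(g, n)))
Add(Mul(Function('t')(-16, -25), -28), 26499) = Add(Mul(Add(-3, Mul(-25, -16)), -28), 26499) = Add(Mul(Add(-3, 400), -28), 26499) = Add(Mul(397, -28), 26499) = Add(-11116, 26499) = 15383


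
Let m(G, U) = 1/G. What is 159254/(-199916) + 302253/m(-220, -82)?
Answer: -6646773261907/99958 ≈ -6.6496e+7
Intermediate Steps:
159254/(-199916) + 302253/m(-220, -82) = 159254/(-199916) + 302253/(1/(-220)) = 159254*(-1/199916) + 302253/(-1/220) = -79627/99958 + 302253*(-220) = -79627/99958 - 66495660 = -6646773261907/99958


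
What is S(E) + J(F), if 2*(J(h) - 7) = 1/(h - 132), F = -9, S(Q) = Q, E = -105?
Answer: -27637/282 ≈ -98.004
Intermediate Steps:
J(h) = 7 + 1/(2*(-132 + h)) (J(h) = 7 + 1/(2*(h - 132)) = 7 + 1/(2*(-132 + h)))
S(E) + J(F) = -105 + (-1847 + 14*(-9))/(2*(-132 - 9)) = -105 + (½)*(-1847 - 126)/(-141) = -105 + (½)*(-1/141)*(-1973) = -105 + 1973/282 = -27637/282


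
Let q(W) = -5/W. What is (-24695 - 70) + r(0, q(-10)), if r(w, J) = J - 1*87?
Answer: -49703/2 ≈ -24852.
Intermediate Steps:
r(w, J) = -87 + J (r(w, J) = J - 87 = -87 + J)
(-24695 - 70) + r(0, q(-10)) = (-24695 - 70) + (-87 - 5/(-10)) = -24765 + (-87 - 5*(-⅒)) = -24765 + (-87 + ½) = -24765 - 173/2 = -49703/2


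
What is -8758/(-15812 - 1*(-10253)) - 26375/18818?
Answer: 18189419/104609262 ≈ 0.17388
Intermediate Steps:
-8758/(-15812 - 1*(-10253)) - 26375/18818 = -8758/(-15812 + 10253) - 26375*1/18818 = -8758/(-5559) - 26375/18818 = -8758*(-1/5559) - 26375/18818 = 8758/5559 - 26375/18818 = 18189419/104609262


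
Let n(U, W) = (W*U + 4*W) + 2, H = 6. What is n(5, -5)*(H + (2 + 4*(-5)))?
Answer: 516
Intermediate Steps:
n(U, W) = 2 + 4*W + U*W (n(U, W) = (U*W + 4*W) + 2 = (4*W + U*W) + 2 = 2 + 4*W + U*W)
n(5, -5)*(H + (2 + 4*(-5))) = (2 + 4*(-5) + 5*(-5))*(6 + (2 + 4*(-5))) = (2 - 20 - 25)*(6 + (2 - 20)) = -43*(6 - 18) = -43*(-12) = 516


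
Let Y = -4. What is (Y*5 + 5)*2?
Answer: -30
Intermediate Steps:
(Y*5 + 5)*2 = (-4*5 + 5)*2 = (-20 + 5)*2 = -15*2 = -30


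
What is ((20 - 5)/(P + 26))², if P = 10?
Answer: 25/144 ≈ 0.17361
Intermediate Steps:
((20 - 5)/(P + 26))² = ((20 - 5)/(10 + 26))² = (15/36)² = (15*(1/36))² = (5/12)² = 25/144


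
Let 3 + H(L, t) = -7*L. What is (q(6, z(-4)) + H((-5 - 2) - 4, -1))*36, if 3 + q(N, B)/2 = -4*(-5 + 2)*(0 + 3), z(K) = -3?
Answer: 5040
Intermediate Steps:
H(L, t) = -3 - 7*L
q(N, B) = 66 (q(N, B) = -6 + 2*(-4*(-5 + 2)*(0 + 3)) = -6 + 2*(-(-12)*3) = -6 + 2*(-4*(-9)) = -6 + 2*36 = -6 + 72 = 66)
(q(6, z(-4)) + H((-5 - 2) - 4, -1))*36 = (66 + (-3 - 7*((-5 - 2) - 4)))*36 = (66 + (-3 - 7*(-7 - 4)))*36 = (66 + (-3 - 7*(-11)))*36 = (66 + (-3 + 77))*36 = (66 + 74)*36 = 140*36 = 5040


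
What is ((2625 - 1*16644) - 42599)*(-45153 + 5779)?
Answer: 2229277132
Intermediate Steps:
((2625 - 1*16644) - 42599)*(-45153 + 5779) = ((2625 - 16644) - 42599)*(-39374) = (-14019 - 42599)*(-39374) = -56618*(-39374) = 2229277132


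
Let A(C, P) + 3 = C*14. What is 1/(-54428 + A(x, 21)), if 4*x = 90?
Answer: -1/54116 ≈ -1.8479e-5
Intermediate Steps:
x = 45/2 (x = (1/4)*90 = 45/2 ≈ 22.500)
A(C, P) = -3 + 14*C (A(C, P) = -3 + C*14 = -3 + 14*C)
1/(-54428 + A(x, 21)) = 1/(-54428 + (-3 + 14*(45/2))) = 1/(-54428 + (-3 + 315)) = 1/(-54428 + 312) = 1/(-54116) = -1/54116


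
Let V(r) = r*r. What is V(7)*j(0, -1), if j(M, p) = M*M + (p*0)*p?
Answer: 0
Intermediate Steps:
V(r) = r²
j(M, p) = M² (j(M, p) = M² + 0*p = M² + 0 = M²)
V(7)*j(0, -1) = 7²*0² = 49*0 = 0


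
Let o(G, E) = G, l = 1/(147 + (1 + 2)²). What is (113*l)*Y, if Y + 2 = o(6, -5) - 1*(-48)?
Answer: 113/3 ≈ 37.667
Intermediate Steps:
l = 1/156 (l = 1/(147 + 3²) = 1/(147 + 9) = 1/156 ≈ 0.0064103)
Y = 52 (Y = -2 + (6 - 1*(-48)) = -2 + (6 + 48) = -2 + 54 = 52)
(113*l)*Y = (113*(1/156))*52 = (113/156)*52 = 113/3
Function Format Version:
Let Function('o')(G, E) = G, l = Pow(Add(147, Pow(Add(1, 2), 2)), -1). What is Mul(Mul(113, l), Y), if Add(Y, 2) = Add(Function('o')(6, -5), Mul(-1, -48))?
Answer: Rational(113, 3) ≈ 37.667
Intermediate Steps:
l = Rational(1, 156) (l = Pow(Add(147, Pow(3, 2)), -1) = Pow(Add(147, 9), -1) = Pow(156, -1) = Rational(1, 156) ≈ 0.0064103)
Y = 52 (Y = Add(-2, Add(6, Mul(-1, -48))) = Add(-2, Add(6, 48)) = Add(-2, 54) = 52)
Mul(Mul(113, l), Y) = Mul(Mul(113, Rational(1, 156)), 52) = Mul(Rational(113, 156), 52) = Rational(113, 3)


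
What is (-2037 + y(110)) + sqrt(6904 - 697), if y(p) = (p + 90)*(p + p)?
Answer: 41963 + sqrt(6207) ≈ 42042.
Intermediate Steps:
y(p) = 2*p*(90 + p) (y(p) = (90 + p)*(2*p) = 2*p*(90 + p))
(-2037 + y(110)) + sqrt(6904 - 697) = (-2037 + 2*110*(90 + 110)) + sqrt(6904 - 697) = (-2037 + 2*110*200) + sqrt(6207) = (-2037 + 44000) + sqrt(6207) = 41963 + sqrt(6207)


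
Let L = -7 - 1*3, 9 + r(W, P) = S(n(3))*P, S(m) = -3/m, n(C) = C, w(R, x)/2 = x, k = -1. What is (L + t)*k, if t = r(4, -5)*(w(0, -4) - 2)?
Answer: -30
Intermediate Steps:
w(R, x) = 2*x
r(W, P) = -9 - P (r(W, P) = -9 + (-3/3)*P = -9 + (-3*⅓)*P = -9 - P)
L = -10 (L = -7 - 3 = -10)
t = 40 (t = (-9 - 1*(-5))*(2*(-4) - 2) = (-9 + 5)*(-8 - 2) = -4*(-10) = 40)
(L + t)*k = (-10 + 40)*(-1) = 30*(-1) = -30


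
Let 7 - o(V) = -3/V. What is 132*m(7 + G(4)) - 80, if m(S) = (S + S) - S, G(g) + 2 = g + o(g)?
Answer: 2131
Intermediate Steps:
o(V) = 7 + 3/V (o(V) = 7 - (-3)/V = 7 + 3/V)
G(g) = 5 + g + 3/g (G(g) = -2 + (g + (7 + 3/g)) = -2 + (7 + g + 3/g) = 5 + g + 3/g)
m(S) = S (m(S) = 2*S - S = S)
132*m(7 + G(4)) - 80 = 132*(7 + (5 + 4 + 3/4)) - 80 = 132*(7 + (5 + 4 + 3*(¼))) - 80 = 132*(7 + (5 + 4 + ¾)) - 80 = 132*(7 + 39/4) - 80 = 132*(67/4) - 80 = 2211 - 80 = 2131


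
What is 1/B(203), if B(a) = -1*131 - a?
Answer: -1/334 ≈ -0.0029940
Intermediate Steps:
B(a) = -131 - a
1/B(203) = 1/(-131 - 1*203) = 1/(-131 - 203) = 1/(-334) = -1/334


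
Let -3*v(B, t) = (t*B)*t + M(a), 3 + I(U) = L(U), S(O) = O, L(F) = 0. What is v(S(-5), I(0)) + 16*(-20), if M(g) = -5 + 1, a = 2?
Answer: -911/3 ≈ -303.67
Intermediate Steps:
M(g) = -4
I(U) = -3 (I(U) = -3 + 0 = -3)
v(B, t) = 4/3 - B*t²/3 (v(B, t) = -((t*B)*t - 4)/3 = -((B*t)*t - 4)/3 = -(B*t² - 4)/3 = -(-4 + B*t²)/3 = 4/3 - B*t²/3)
v(S(-5), I(0)) + 16*(-20) = (4/3 - ⅓*(-5)*(-3)²) + 16*(-20) = (4/3 - ⅓*(-5)*9) - 320 = (4/3 + 15) - 320 = 49/3 - 320 = -911/3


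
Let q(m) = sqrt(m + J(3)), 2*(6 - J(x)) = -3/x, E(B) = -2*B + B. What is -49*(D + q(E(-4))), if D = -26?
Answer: 1274 - 49*sqrt(42)/2 ≈ 1115.2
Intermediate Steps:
E(B) = -B
J(x) = 6 + 3/(2*x) (J(x) = 6 - (-3)/(2*x) = 6 + 3/(2*x))
q(m) = sqrt(13/2 + m) (q(m) = sqrt(m + (6 + (3/2)/3)) = sqrt(m + (6 + (3/2)*(1/3))) = sqrt(m + (6 + 1/2)) = sqrt(m + 13/2) = sqrt(13/2 + m))
-49*(D + q(E(-4))) = -49*(-26 + sqrt(26 + 4*(-1*(-4)))/2) = -49*(-26 + sqrt(26 + 4*4)/2) = -49*(-26 + sqrt(26 + 16)/2) = -49*(-26 + sqrt(42)/2) = 1274 - 49*sqrt(42)/2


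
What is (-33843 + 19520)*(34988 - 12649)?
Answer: -319961497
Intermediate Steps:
(-33843 + 19520)*(34988 - 12649) = -14323*22339 = -319961497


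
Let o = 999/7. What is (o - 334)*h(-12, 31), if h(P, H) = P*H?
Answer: 498108/7 ≈ 71158.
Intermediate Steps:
h(P, H) = H*P
o = 999/7 (o = 999*(⅐) = 999/7 ≈ 142.71)
(o - 334)*h(-12, 31) = (999/7 - 334)*(31*(-12)) = -1339/7*(-372) = 498108/7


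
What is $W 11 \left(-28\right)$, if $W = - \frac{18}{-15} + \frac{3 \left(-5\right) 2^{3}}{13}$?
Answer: $\frac{160776}{65} \approx 2473.5$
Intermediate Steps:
$W = - \frac{522}{65}$ ($W = \left(-18\right) \left(- \frac{1}{15}\right) + \left(-15\right) 8 \cdot \frac{1}{13} = \frac{6}{5} - \frac{120}{13} = - \frac{522}{65} \approx -8.0308$)
$W 11 \left(-28\right) = \left(- \frac{522}{65}\right) 11 \left(-28\right) = \left(- \frac{5742}{65}\right) \left(-28\right) = \frac{160776}{65}$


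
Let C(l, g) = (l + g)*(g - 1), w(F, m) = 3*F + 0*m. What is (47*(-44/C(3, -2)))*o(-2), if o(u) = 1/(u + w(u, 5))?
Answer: -517/6 ≈ -86.167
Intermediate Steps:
w(F, m) = 3*F (w(F, m) = 3*F + 0 = 3*F)
o(u) = 1/(4*u) (o(u) = 1/(u + 3*u) = 1/(4*u))
C(l, g) = (-1 + g)*(g + l) (C(l, g) = (g + l)*(-1 + g) = (-1 + g)*(g + l))
(47*(-44/C(3, -2)))*o(-2) = (47*(-44/((-2)² - 1*(-2) - 1*3 - 2*3)))*((¼)/(-2)) = (47*(-44/(4 + 2 - 3 - 6)))*((¼)*(-½)) = (47*(-44/(-3)))*(-⅛) = (47*(-44*(-⅓)))*(-⅛) = (47*(44/3))*(-⅛) = (2068/3)*(-⅛) = -517/6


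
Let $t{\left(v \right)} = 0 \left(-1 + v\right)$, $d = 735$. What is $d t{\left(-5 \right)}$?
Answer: $0$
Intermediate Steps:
$t{\left(v \right)} = 0$
$d t{\left(-5 \right)} = 735 \cdot 0 = 0$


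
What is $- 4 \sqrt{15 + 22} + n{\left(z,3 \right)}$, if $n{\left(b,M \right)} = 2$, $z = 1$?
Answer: $2 - 4 \sqrt{37} \approx -22.331$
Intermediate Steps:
$- 4 \sqrt{15 + 22} + n{\left(z,3 \right)} = - 4 \sqrt{15 + 22} + 2 = - 4 \sqrt{37} + 2 = 2 - 4 \sqrt{37}$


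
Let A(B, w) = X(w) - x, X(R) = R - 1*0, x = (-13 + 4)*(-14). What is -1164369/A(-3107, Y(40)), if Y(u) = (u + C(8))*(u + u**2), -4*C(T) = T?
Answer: -1164369/62194 ≈ -18.722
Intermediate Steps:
x = 126 (x = -9*(-14) = 126)
C(T) = -T/4
X(R) = R (X(R) = R + 0 = R)
Y(u) = (-2 + u)*(u + u**2) (Y(u) = (u - 1/4*8)*(u + u**2) = (u - 2)*(u + u**2) = (-2 + u)*(u + u**2))
A(B, w) = -126 + w (A(B, w) = w - 1*126 = w - 126 = -126 + w)
-1164369/A(-3107, Y(40)) = -1164369/(-126 + 40*(-2 + 40**2 - 1*40)) = -1164369/(-126 + 40*(-2 + 1600 - 40)) = -1164369/(-126 + 40*1558) = -1164369/(-126 + 62320) = -1164369/62194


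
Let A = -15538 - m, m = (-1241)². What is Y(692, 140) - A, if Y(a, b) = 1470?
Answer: 1557089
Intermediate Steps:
m = 1540081
A = -1555619 (A = -15538 - 1*1540081 = -15538 - 1540081 = -1555619)
Y(692, 140) - A = 1470 - 1*(-1555619) = 1470 + 1555619 = 1557089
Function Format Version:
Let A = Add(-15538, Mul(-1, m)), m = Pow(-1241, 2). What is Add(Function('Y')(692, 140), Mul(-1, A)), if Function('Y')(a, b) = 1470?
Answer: 1557089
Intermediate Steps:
m = 1540081
A = -1555619 (A = Add(-15538, Mul(-1, 1540081)) = Add(-15538, -1540081) = -1555619)
Add(Function('Y')(692, 140), Mul(-1, A)) = Add(1470, Mul(-1, -1555619)) = Add(1470, 1555619) = 1557089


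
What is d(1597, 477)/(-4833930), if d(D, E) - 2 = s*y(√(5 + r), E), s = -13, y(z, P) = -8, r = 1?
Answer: -53/2416965 ≈ -2.1928e-5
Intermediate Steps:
d(D, E) = 106 (d(D, E) = 2 - 13*(-8) = 2 + 104 = 106)
d(1597, 477)/(-4833930) = 106/(-4833930) = 106*(-1/4833930) = -53/2416965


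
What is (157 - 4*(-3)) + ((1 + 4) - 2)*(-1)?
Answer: 166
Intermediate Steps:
(157 - 4*(-3)) + ((1 + 4) - 2)*(-1) = (157 - 1*(-12)) + (5 - 2)*(-1) = (157 + 12) + 3*(-1) = 169 - 3 = 166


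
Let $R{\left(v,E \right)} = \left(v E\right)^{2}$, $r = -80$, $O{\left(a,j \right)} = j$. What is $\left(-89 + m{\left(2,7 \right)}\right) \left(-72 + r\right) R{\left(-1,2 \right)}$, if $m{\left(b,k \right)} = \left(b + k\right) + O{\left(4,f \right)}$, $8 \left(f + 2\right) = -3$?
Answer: $50084$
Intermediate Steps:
$f = - \frac{19}{8}$ ($f = -2 + \frac{1}{8} \left(-3\right) = -2 - \frac{3}{8} = - \frac{19}{8} \approx -2.375$)
$R{\left(v,E \right)} = E^{2} v^{2}$ ($R{\left(v,E \right)} = \left(E v\right)^{2} = E^{2} v^{2}$)
$m{\left(b,k \right)} = - \frac{19}{8} + b + k$ ($m{\left(b,k \right)} = \left(b + k\right) - \frac{19}{8} = - \frac{19}{8} + b + k$)
$\left(-89 + m{\left(2,7 \right)}\right) \left(-72 + r\right) R{\left(-1,2 \right)} = \left(-89 + \left(- \frac{19}{8} + 2 + 7\right)\right) \left(-72 - 80\right) 2^{2} \left(-1\right)^{2} = \left(-89 + \frac{53}{8}\right) \left(-152\right) 4 \cdot 1 = \left(- \frac{659}{8}\right) \left(-152\right) 4 = 12521 \cdot 4 = 50084$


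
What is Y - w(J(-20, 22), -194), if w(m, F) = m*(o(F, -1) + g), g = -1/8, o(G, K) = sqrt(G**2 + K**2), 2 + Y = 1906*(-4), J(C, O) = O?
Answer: -30493/4 - 22*sqrt(37637) ≈ -11891.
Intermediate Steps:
Y = -7626 (Y = -2 + 1906*(-4) = -2 - 7624 = -7626)
g = -1/8 (g = -1*1/8 = -1/8 ≈ -0.12500)
w(m, F) = m*(-1/8 + sqrt(1 + F**2)) (w(m, F) = m*(sqrt(F**2 + (-1)**2) - 1/8) = m*(sqrt(F**2 + 1) - 1/8) = m*(sqrt(1 + F**2) - 1/8) = m*(-1/8 + sqrt(1 + F**2)))
Y - w(J(-20, 22), -194) = -7626 - 22*(-1/8 + sqrt(1 + (-194)**2)) = -7626 - 22*(-1/8 + sqrt(1 + 37636)) = -7626 - 22*(-1/8 + sqrt(37637)) = -7626 - (-11/4 + 22*sqrt(37637)) = -7626 + (11/4 - 22*sqrt(37637)) = -30493/4 - 22*sqrt(37637)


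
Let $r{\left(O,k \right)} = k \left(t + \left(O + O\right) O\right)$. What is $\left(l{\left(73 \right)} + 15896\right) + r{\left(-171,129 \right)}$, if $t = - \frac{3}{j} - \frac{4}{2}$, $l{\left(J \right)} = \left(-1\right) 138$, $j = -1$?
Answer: $7560065$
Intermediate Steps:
$l{\left(J \right)} = -138$
$t = 1$ ($t = - \frac{3}{-1} - \frac{4}{2} = \left(-3\right) \left(-1\right) - 2 = 3 - 2 = 1$)
$r{\left(O,k \right)} = k \left(1 + 2 O^{2}\right)$ ($r{\left(O,k \right)} = k \left(1 + \left(O + O\right) O\right) = k \left(1 + 2 O O\right) = k \left(1 + 2 O^{2}\right)$)
$\left(l{\left(73 \right)} + 15896\right) + r{\left(-171,129 \right)} = \left(-138 + 15896\right) + 129 \left(1 + 2 \left(-171\right)^{2}\right) = 15758 + 129 \left(1 + 2 \cdot 29241\right) = 15758 + 129 \left(1 + 58482\right) = 15758 + 129 \cdot 58483 = 15758 + 7544307 = 7560065$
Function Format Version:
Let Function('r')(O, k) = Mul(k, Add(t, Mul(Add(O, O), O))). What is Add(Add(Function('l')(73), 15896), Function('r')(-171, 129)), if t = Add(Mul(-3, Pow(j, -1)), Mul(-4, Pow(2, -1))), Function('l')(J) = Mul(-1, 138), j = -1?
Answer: 7560065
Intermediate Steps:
Function('l')(J) = -138
t = 1 (t = Add(Mul(-3, Pow(-1, -1)), Mul(-4, Pow(2, -1))) = Add(Mul(-3, -1), Mul(-4, Rational(1, 2))) = Add(3, -2) = 1)
Function('r')(O, k) = Mul(k, Add(1, Mul(2, Pow(O, 2)))) (Function('r')(O, k) = Mul(k, Add(1, Mul(Add(O, O), O))) = Mul(k, Add(1, Mul(Mul(2, O), O))) = Mul(k, Add(1, Mul(2, Pow(O, 2)))))
Add(Add(Function('l')(73), 15896), Function('r')(-171, 129)) = Add(Add(-138, 15896), Mul(129, Add(1, Mul(2, Pow(-171, 2))))) = Add(15758, Mul(129, Add(1, Mul(2, 29241)))) = Add(15758, Mul(129, Add(1, 58482))) = Add(15758, Mul(129, 58483)) = Add(15758, 7544307) = 7560065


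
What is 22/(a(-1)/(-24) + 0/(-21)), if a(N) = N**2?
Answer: -528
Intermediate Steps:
22/(a(-1)/(-24) + 0/(-21)) = 22/((-1)**2/(-24) + 0/(-21)) = 22/(1*(-1/24) + 0*(-1/21)) = 22/(-1/24 + 0) = 22/(-1/24) = 22*(-24) = -528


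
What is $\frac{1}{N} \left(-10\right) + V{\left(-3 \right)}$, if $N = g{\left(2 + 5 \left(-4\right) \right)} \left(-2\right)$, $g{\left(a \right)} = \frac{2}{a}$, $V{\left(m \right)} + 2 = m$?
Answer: $-50$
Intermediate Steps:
$V{\left(m \right)} = -2 + m$
$N = \frac{2}{9}$ ($N = \frac{2}{2 + 5 \left(-4\right)} \left(-2\right) = \frac{2}{2 - 20} \left(-2\right) = \frac{2}{-18} \left(-2\right) = 2 \left(- \frac{1}{18}\right) \left(-2\right) = \left(- \frac{1}{9}\right) \left(-2\right) = \frac{2}{9} \approx 0.22222$)
$\frac{1}{N} \left(-10\right) + V{\left(-3 \right)} = \frac{1}{\frac{2}{9}} \left(-10\right) - 5 = \frac{9}{2} \left(-10\right) - 5 = -45 - 5 = -50$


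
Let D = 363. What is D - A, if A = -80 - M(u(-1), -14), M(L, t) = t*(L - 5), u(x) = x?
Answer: 527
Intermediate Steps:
M(L, t) = t*(-5 + L)
A = -164 (A = -80 - (-14)*(-5 - 1) = -80 - (-14)*(-6) = -80 - 1*84 = -80 - 84 = -164)
D - A = 363 - 1*(-164) = 363 + 164 = 527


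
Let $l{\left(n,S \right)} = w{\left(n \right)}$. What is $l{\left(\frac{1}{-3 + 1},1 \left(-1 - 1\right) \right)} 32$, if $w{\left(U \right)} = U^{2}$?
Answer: $8$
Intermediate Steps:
$l{\left(n,S \right)} = n^{2}$
$l{\left(\frac{1}{-3 + 1},1 \left(-1 - 1\right) \right)} 32 = \left(\frac{1}{-3 + 1}\right)^{2} \cdot 32 = \left(\frac{1}{-2}\right)^{2} \cdot 32 = \left(- \frac{1}{2}\right)^{2} \cdot 32 = \frac{1}{4} \cdot 32 = 8$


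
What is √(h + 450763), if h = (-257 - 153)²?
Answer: √618863 ≈ 786.68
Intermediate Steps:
h = 168100 (h = (-410)² = 168100)
√(h + 450763) = √(168100 + 450763) = √618863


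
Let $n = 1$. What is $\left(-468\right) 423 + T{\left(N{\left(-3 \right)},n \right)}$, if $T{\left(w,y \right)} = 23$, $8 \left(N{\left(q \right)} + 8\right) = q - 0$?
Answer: $-197941$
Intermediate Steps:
$N{\left(q \right)} = -8 + \frac{q}{8}$ ($N{\left(q \right)} = -8 + \frac{q - 0}{8} = -8 + \frac{q + 0}{8} = -8 + \frac{q}{8}$)
$\left(-468\right) 423 + T{\left(N{\left(-3 \right)},n \right)} = \left(-468\right) 423 + 23 = -197964 + 23 = -197941$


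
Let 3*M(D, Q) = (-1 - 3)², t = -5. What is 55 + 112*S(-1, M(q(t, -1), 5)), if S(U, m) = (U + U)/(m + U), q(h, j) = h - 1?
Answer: 43/13 ≈ 3.3077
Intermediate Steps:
q(h, j) = -1 + h
M(D, Q) = 16/3 (M(D, Q) = (-1 - 3)²/3 = (⅓)*(-4)² = (⅓)*16 = 16/3)
S(U, m) = 2*U/(U + m) (S(U, m) = (2*U)/(U + m) = 2*U/(U + m))
55 + 112*S(-1, M(q(t, -1), 5)) = 55 + 112*(2*(-1)/(-1 + 16/3)) = 55 + 112*(2*(-1)/(13/3)) = 55 + 112*(2*(-1)*(3/13)) = 55 + 112*(-6/13) = 55 - 672/13 = 43/13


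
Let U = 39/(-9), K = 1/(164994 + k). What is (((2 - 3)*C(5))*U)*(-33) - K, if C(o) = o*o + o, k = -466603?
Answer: -1293902609/301609 ≈ -4290.0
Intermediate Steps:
K = -1/301609 (K = 1/(164994 - 466603) = 1/(-301609) = -1/301609 ≈ -3.3156e-6)
U = -13/3 (U = 39*(-⅑) = -13/3 ≈ -4.3333)
C(o) = o + o² (C(o) = o² + o = o + o²)
(((2 - 3)*C(5))*U)*(-33) - K = (((2 - 3)*(5*(1 + 5)))*(-13/3))*(-33) - 1*(-1/301609) = (-5*6*(-13/3))*(-33) + 1/301609 = (-1*30*(-13/3))*(-33) + 1/301609 = -30*(-13/3)*(-33) + 1/301609 = 130*(-33) + 1/301609 = -4290 + 1/301609 = -1293902609/301609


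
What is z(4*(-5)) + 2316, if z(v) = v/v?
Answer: 2317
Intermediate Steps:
z(v) = 1
z(4*(-5)) + 2316 = 1 + 2316 = 2317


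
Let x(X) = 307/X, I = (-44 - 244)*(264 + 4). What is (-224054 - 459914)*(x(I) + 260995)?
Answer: -215285743880051/1206 ≈ -1.7851e+11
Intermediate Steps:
I = -77184 (I = -288*268 = -77184)
(-224054 - 459914)*(x(I) + 260995) = (-224054 - 459914)*(307/(-77184) + 260995) = -683968*(307*(-1/77184) + 260995) = -683968*(-307/77184 + 260995) = -683968*20144637773/77184 = -215285743880051/1206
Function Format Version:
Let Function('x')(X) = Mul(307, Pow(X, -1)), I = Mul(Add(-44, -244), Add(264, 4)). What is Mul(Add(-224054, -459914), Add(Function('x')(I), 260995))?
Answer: Rational(-215285743880051, 1206) ≈ -1.7851e+11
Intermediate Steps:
I = -77184 (I = Mul(-288, 268) = -77184)
Mul(Add(-224054, -459914), Add(Function('x')(I), 260995)) = Mul(Add(-224054, -459914), Add(Mul(307, Pow(-77184, -1)), 260995)) = Mul(-683968, Add(Mul(307, Rational(-1, 77184)), 260995)) = Mul(-683968, Add(Rational(-307, 77184), 260995)) = Mul(-683968, Rational(20144637773, 77184)) = Rational(-215285743880051, 1206)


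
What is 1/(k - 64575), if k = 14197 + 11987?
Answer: -1/38391 ≈ -2.6048e-5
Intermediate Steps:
k = 26184
1/(k - 64575) = 1/(26184 - 64575) = 1/(-38391) = -1/38391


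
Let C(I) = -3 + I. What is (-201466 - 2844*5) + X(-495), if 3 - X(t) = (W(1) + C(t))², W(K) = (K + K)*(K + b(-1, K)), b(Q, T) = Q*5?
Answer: -471719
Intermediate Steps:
b(Q, T) = 5*Q
W(K) = 2*K*(-5 + K) (W(K) = (K + K)*(K + 5*(-1)) = (2*K)*(K - 5) = (2*K)*(-5 + K) = 2*K*(-5 + K))
X(t) = 3 - (-11 + t)² (X(t) = 3 - (2*1*(-5 + 1) + (-3 + t))² = 3 - (2*1*(-4) + (-3 + t))² = 3 - (-8 + (-3 + t))² = 3 - (-11 + t)²)
(-201466 - 2844*5) + X(-495) = (-201466 - 2844*5) + (3 - (-11 - 495)²) = (-201466 - 14220) + (3 - 1*(-506)²) = -215686 + (3 - 1*256036) = -215686 + (3 - 256036) = -215686 - 256033 = -471719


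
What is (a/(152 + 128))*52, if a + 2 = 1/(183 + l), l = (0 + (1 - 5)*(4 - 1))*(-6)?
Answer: -6617/17850 ≈ -0.37070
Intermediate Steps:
l = 72 (l = (0 - 4*3)*(-6) = (0 - 12)*(-6) = -12*(-6) = 72)
a = -509/255 (a = -2 + 1/(183 + 72) = -2 + 1/255 = -509/255 ≈ -1.9961)
(a/(152 + 128))*52 = -509/(255*(152 + 128))*52 = -509/255/280*52 = -509/255*1/280*52 = -509/71400*52 = -6617/17850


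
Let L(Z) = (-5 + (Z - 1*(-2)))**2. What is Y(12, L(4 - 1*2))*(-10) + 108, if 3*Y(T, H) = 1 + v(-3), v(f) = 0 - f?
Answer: 284/3 ≈ 94.667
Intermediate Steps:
v(f) = -f
L(Z) = (-3 + Z)**2 (L(Z) = (-5 + (Z + 2))**2 = (-5 + (2 + Z))**2 = (-3 + Z)**2)
Y(T, H) = 4/3 (Y(T, H) = (1 - 1*(-3))/3 = (1 + 3)/3 = (1/3)*4 = 4/3)
Y(12, L(4 - 1*2))*(-10) + 108 = (4/3)*(-10) + 108 = -40/3 + 108 = 284/3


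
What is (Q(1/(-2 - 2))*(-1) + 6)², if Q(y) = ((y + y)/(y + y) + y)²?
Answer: 7569/256 ≈ 29.566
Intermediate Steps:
Q(y) = (1 + y)² (Q(y) = ((2*y)/((2*y)) + y)² = ((2*y)*(1/(2*y)) + y)² = (1 + y)²)
(Q(1/(-2 - 2))*(-1) + 6)² = ((1 + 1/(-2 - 2))²*(-1) + 6)² = ((1 + 1/(-4))²*(-1) + 6)² = ((1 - ¼)²*(-1) + 6)² = ((¾)²*(-1) + 6)² = ((9/16)*(-1) + 6)² = (-9/16 + 6)² = (87/16)² = 7569/256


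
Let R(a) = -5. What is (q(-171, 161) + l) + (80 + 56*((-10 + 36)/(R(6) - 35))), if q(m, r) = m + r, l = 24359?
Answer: 121963/5 ≈ 24393.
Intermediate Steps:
(q(-171, 161) + l) + (80 + 56*((-10 + 36)/(R(6) - 35))) = ((-171 + 161) + 24359) + (80 + 56*((-10 + 36)/(-5 - 35))) = (-10 + 24359) + (80 + 56*(26/(-40))) = 24349 + (80 + 56*(26*(-1/40))) = 24349 + (80 + 56*(-13/20)) = 24349 + (80 - 182/5) = 24349 + 218/5 = 121963/5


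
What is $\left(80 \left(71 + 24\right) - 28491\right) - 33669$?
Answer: $-54560$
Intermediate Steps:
$\left(80 \left(71 + 24\right) - 28491\right) - 33669 = \left(80 \cdot 95 - 28491\right) - 33669 = \left(7600 - 28491\right) - 33669 = -20891 - 33669 = -54560$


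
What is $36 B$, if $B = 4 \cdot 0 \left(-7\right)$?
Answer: $0$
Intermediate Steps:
$B = 0$ ($B = 0 \left(-7\right) = 0$)
$36 B = 36 \cdot 0 = 0$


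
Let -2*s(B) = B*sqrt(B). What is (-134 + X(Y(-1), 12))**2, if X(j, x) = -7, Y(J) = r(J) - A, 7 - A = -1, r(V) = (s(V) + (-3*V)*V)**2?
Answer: 19881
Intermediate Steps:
s(B) = -B**(3/2)/2 (s(B) = -B*sqrt(B)/2 = -B**(3/2)/2)
r(V) = (-3*V**2 - V**(3/2)/2)**2 (r(V) = (-V**(3/2)/2 + (-3*V)*V)**2 = (-V**(3/2)/2 - 3*V**2)**2 = (-3*V**2 - V**(3/2)/2)**2)
A = 8 (A = 7 - 1*(-1) = 7 + 1 = 8)
Y(J) = -8 + (J**(3/2) + 6*J**2)**2/4 (Y(J) = (J**(3/2) + 6*J**2)**2/4 - 1*8 = (J**(3/2) + 6*J**2)**2/4 - 8 = -8 + (J**(3/2) + 6*J**2)**2/4)
(-134 + X(Y(-1), 12))**2 = (-134 - 7)**2 = (-141)**2 = 19881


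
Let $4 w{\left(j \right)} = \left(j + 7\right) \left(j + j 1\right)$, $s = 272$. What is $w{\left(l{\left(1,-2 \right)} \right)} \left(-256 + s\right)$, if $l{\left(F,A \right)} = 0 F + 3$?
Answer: $240$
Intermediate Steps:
$l{\left(F,A \right)} = 3$ ($l{\left(F,A \right)} = 0 + 3 = 3$)
$w{\left(j \right)} = \frac{j \left(7 + j\right)}{2}$ ($w{\left(j \right)} = \frac{\left(j + 7\right) \left(j + j 1\right)}{4} = \frac{\left(7 + j\right) \left(j + j\right)}{4} = \frac{\left(7 + j\right) 2 j}{4} = \frac{2 j \left(7 + j\right)}{4} = \frac{j \left(7 + j\right)}{2}$)
$w{\left(l{\left(1,-2 \right)} \right)} \left(-256 + s\right) = \frac{1}{2} \cdot 3 \left(7 + 3\right) \left(-256 + 272\right) = \frac{1}{2} \cdot 3 \cdot 10 \cdot 16 = 15 \cdot 16 = 240$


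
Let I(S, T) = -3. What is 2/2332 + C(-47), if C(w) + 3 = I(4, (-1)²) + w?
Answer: -61797/1166 ≈ -52.999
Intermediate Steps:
C(w) = -6 + w (C(w) = -3 + (-3 + w) = -6 + w)
2/2332 + C(-47) = 2/2332 + (-6 - 47) = 2*(1/2332) - 53 = 1/1166 - 53 = -61797/1166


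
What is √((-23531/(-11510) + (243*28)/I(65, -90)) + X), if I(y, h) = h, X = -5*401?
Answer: I*√11014690170/2302 ≈ 45.591*I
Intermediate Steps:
X = -2005
√((-23531/(-11510) + (243*28)/I(65, -90)) + X) = √((-23531/(-11510) + (243*28)/(-90)) - 2005) = √((-23531*(-1/11510) + 6804*(-1/90)) - 2005) = √((23531/11510 - 378/5) - 2005) = √(-169325/2302 - 2005) = √(-4784835/2302) = I*√11014690170/2302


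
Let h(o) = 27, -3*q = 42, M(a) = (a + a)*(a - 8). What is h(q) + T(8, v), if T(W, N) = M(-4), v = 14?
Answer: 123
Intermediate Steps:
M(a) = 2*a*(-8 + a) (M(a) = (2*a)*(-8 + a) = 2*a*(-8 + a))
T(W, N) = 96 (T(W, N) = 2*(-4)*(-8 - 4) = 2*(-4)*(-12) = 96)
q = -14 (q = -⅓*42 = -14)
h(q) + T(8, v) = 27 + 96 = 123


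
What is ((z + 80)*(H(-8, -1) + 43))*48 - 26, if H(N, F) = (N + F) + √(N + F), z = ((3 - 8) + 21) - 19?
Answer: 125638 + 11088*I ≈ 1.2564e+5 + 11088.0*I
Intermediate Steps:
z = -3 (z = (-5 + 21) - 19 = 16 - 19 = -3)
H(N, F) = F + N + √(F + N) (H(N, F) = (F + N) + √(F + N) = F + N + √(F + N))
((z + 80)*(H(-8, -1) + 43))*48 - 26 = ((-3 + 80)*((-1 - 8 + √(-1 - 8)) + 43))*48 - 26 = (77*((-1 - 8 + √(-9)) + 43))*48 - 26 = (77*((-1 - 8 + 3*I) + 43))*48 - 26 = (77*((-9 + 3*I) + 43))*48 - 26 = (77*(34 + 3*I))*48 - 26 = (2618 + 231*I)*48 - 26 = (125664 + 11088*I) - 26 = 125638 + 11088*I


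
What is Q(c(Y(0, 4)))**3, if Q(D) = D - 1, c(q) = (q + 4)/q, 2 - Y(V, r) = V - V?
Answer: 8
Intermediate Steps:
Y(V, r) = 2 (Y(V, r) = 2 - (V - V) = 2 - 1*0 = 2 + 0 = 2)
c(q) = (4 + q)/q
Q(D) = -1 + D
Q(c(Y(0, 4)))**3 = (-1 + (4 + 2)/2)**3 = (-1 + (1/2)*6)**3 = (-1 + 3)**3 = 2**3 = 8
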